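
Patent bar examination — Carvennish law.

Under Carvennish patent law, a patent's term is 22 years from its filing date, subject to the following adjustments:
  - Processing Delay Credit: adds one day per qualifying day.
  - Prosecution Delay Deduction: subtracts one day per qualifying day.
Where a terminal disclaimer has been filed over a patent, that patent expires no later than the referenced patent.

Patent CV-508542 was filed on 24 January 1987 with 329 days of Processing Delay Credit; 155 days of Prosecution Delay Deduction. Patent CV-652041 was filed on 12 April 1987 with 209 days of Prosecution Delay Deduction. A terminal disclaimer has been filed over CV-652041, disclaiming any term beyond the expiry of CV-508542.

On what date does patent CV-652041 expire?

September 15, 2008

Natural term of CV-652041:
  Base: filing + 22 years → 12 April 2009.
  Prosecution Delay Deduction: −209 days → 15 September 2008.
Expiry of referenced patent CV-508542:
  Base: filing + 22 years → 24 January 2009.
  Processing Delay Credit: +329 days → 19 December 2009.
  Prosecution Delay Deduction: −155 days → 17 July 2009.
Terminal disclaimer: CV-652041 expires on the earlier of 15 September 2008 and 17 July 2009.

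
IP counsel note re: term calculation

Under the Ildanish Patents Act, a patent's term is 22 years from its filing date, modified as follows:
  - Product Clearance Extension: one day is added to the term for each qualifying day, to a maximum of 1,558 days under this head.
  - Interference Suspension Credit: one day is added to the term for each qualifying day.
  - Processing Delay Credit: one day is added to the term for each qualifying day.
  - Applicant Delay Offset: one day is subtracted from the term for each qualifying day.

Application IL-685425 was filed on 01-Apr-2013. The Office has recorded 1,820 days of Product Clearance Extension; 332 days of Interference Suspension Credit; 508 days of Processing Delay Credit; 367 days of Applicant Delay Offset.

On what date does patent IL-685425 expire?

Base term: filing date + 22 years → 1 April 2035.
Product Clearance Extension: 1820 days claimed exceeds the 1558-day cap, so +1558 days → 7 July 2039.
Interference Suspension Credit: +332 days → 3 June 2040.
Processing Delay Credit: +508 days → 24 October 2041.
Applicant Delay Offset: −367 days → 22 October 2040.

2040-10-22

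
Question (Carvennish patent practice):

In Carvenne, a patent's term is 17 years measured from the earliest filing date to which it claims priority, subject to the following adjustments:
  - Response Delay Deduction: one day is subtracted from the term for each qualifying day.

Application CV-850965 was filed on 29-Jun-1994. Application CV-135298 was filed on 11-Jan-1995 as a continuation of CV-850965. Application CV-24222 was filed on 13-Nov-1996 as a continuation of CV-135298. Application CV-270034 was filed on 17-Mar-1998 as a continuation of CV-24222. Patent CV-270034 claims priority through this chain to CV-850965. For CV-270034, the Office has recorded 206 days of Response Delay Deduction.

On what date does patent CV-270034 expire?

Earliest priority filing: 29 June 1994.
Base term: 29 June 1994 + 17 years → 29 June 2011.
Response Delay Deduction: −206 days → 5 December 2010.

2010-12-05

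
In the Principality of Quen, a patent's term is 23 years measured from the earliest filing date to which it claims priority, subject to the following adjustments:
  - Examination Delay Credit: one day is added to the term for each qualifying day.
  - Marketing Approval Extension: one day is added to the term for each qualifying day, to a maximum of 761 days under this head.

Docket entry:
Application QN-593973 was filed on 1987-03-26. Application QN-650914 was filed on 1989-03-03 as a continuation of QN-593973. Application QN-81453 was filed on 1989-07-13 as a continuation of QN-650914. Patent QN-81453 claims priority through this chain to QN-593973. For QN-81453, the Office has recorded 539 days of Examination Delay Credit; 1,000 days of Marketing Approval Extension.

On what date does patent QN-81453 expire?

October 16, 2013

Earliest priority filing: 26 March 1987.
Base term: 26 March 1987 + 23 years → 26 March 2010.
Examination Delay Credit: +539 days → 16 September 2011.
Marketing Approval Extension: 1000 days claimed exceeds the 761-day cap, so +761 days → 16 October 2013.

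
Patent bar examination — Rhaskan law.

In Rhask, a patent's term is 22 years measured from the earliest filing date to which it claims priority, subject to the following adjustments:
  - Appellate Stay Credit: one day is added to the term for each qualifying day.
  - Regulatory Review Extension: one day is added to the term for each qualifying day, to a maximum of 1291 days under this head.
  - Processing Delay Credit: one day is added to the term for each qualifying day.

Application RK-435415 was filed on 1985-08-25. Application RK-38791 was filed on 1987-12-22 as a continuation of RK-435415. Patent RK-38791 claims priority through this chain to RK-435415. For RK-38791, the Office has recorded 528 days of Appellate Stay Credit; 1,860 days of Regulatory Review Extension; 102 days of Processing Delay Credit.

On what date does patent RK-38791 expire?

2012-11-27

Earliest priority filing: 25 August 1985.
Base term: 25 August 1985 + 22 years → 25 August 2007.
Appellate Stay Credit: +528 days → 3 February 2009.
Regulatory Review Extension: 1860 days claimed exceeds the 1291-day cap, so +1291 days → 17 August 2012.
Processing Delay Credit: +102 days → 27 November 2012.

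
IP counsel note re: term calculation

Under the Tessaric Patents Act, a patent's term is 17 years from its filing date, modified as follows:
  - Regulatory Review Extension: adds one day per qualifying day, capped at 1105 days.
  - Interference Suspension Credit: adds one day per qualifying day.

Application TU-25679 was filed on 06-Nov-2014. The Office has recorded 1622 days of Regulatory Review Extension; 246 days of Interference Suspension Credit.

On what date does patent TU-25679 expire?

July 19, 2035

Base term: filing date + 17 years → 6 November 2031.
Regulatory Review Extension: 1622 days claimed exceeds the 1105-day cap, so +1105 days → 15 November 2034.
Interference Suspension Credit: +246 days → 19 July 2035.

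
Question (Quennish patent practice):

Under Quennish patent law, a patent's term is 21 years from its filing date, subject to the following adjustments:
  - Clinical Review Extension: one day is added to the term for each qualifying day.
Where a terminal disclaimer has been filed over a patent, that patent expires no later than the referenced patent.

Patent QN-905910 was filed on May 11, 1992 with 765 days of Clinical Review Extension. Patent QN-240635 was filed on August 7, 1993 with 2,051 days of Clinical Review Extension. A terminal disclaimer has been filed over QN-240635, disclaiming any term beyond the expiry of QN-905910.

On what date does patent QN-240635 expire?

June 15, 2015

Natural term of QN-240635:
  Base: filing + 21 years → 7 August 2014.
  Clinical Review Extension: +2051 days → 19 March 2020.
Expiry of referenced patent QN-905910:
  Base: filing + 21 years → 11 May 2013.
  Clinical Review Extension: +765 days → 15 June 2015.
Terminal disclaimer: QN-240635 expires on the earlier of 19 March 2020 and 15 June 2015.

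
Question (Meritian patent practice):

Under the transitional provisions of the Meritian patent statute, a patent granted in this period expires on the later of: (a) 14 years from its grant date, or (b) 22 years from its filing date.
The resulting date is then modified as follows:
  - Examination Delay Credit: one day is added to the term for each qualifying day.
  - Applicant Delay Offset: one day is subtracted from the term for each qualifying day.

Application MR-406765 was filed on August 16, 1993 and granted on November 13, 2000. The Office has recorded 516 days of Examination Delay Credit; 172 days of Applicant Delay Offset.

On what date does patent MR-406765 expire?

2016-07-25

(a) grant + 14 years → 13 November 2014.
(b) filing + 22 years → 16 August 2015.
Later of the two: 16 August 2015.
Examination Delay Credit: +516 days → 13 January 2017.
Applicant Delay Offset: −172 days → 25 July 2016.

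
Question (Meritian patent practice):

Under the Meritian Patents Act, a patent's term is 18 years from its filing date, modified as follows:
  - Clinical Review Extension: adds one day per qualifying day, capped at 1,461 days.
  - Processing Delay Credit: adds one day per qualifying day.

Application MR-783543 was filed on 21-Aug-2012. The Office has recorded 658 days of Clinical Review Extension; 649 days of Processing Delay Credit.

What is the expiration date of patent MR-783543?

2034-03-20

Base term: filing date + 18 years → 21 August 2030.
Clinical Review Extension: 658 days (within the 1461-day cap) → +658 days → 9 June 2032.
Processing Delay Credit: +649 days → 20 March 2034.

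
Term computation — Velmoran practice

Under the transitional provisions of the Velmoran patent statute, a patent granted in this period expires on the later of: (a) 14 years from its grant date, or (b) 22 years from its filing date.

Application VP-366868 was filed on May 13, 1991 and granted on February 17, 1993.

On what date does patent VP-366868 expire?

2013-05-13

(a) grant + 14 years → 17 February 2007.
(b) filing + 22 years → 13 May 2013.
Later of the two: 13 May 2013.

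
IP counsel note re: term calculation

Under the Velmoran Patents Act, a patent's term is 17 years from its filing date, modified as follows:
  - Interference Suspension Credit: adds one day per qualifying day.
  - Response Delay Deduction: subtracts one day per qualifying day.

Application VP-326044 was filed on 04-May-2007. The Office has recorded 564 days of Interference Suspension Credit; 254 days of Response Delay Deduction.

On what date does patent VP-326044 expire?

March 10, 2025

Base term: filing date + 17 years → 4 May 2024.
Interference Suspension Credit: +564 days → 19 November 2025.
Response Delay Deduction: −254 days → 10 March 2025.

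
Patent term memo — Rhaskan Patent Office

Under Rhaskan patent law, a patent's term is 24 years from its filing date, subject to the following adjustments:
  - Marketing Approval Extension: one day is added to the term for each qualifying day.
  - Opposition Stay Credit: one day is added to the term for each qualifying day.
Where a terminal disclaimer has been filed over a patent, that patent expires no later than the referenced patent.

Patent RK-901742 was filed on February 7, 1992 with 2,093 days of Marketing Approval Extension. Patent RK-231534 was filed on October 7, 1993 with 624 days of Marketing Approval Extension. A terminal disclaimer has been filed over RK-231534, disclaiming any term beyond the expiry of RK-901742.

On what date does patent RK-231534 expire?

Natural term of RK-231534:
  Base: filing + 24 years → 7 October 2017.
  Marketing Approval Extension: +624 days → 23 June 2019.
Expiry of referenced patent RK-901742:
  Base: filing + 24 years → 7 February 2016.
  Marketing Approval Extension: +2093 days → 31 October 2021.
Terminal disclaimer: RK-231534 expires on the earlier of 23 June 2019 and 31 October 2021.

June 23, 2019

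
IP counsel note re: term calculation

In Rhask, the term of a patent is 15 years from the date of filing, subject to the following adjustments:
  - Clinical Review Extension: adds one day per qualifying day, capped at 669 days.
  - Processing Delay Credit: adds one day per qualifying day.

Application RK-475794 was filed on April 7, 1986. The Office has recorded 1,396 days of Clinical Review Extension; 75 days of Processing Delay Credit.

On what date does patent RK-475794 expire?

April 21, 2003

Base term: filing date + 15 years → 7 April 2001.
Clinical Review Extension: 1396 days claimed exceeds the 669-day cap, so +669 days → 5 February 2003.
Processing Delay Credit: +75 days → 21 April 2003.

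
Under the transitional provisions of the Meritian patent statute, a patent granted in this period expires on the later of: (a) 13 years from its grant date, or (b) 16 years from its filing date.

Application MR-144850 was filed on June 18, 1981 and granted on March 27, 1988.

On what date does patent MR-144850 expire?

March 27, 2001

(a) grant + 13 years → 27 March 2001.
(b) filing + 16 years → 18 June 1997.
Later of the two: 27 March 2001.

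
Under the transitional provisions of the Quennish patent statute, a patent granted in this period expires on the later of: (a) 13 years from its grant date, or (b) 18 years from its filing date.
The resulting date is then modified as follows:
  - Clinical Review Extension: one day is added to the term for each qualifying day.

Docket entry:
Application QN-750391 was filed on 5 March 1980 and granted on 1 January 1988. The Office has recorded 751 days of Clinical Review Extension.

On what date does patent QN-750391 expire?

(a) grant + 13 years → 1 January 2001.
(b) filing + 18 years → 5 March 1998.
Later of the two: 1 January 2001.
Clinical Review Extension: +751 days → 22 January 2003.

January 22, 2003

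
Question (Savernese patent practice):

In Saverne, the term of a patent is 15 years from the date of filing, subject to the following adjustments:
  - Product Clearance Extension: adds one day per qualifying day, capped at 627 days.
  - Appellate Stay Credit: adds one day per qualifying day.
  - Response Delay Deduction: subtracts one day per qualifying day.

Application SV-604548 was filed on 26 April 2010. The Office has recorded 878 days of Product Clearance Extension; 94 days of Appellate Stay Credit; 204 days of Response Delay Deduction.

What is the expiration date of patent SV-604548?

Base term: filing date + 15 years → 26 April 2025.
Product Clearance Extension: 878 days claimed exceeds the 627-day cap, so +627 days → 13 January 2027.
Appellate Stay Credit: +94 days → 17 April 2027.
Response Delay Deduction: −204 days → 25 September 2026.

2026-09-25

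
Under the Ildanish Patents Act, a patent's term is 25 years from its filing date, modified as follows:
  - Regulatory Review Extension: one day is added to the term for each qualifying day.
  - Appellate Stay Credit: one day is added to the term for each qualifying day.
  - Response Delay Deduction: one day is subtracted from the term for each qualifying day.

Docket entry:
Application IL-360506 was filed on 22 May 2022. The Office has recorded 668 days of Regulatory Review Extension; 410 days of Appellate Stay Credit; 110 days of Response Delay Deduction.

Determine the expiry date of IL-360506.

2050-01-14

Base term: filing date + 25 years → 22 May 2047.
Regulatory Review Extension: +668 days → 20 March 2049.
Appellate Stay Credit: +410 days → 4 May 2050.
Response Delay Deduction: −110 days → 14 January 2050.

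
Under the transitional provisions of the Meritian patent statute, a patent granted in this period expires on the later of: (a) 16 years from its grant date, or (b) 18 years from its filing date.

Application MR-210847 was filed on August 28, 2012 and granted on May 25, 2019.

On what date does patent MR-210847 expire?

(a) grant + 16 years → 25 May 2035.
(b) filing + 18 years → 28 August 2030.
Later of the two: 25 May 2035.

May 25, 2035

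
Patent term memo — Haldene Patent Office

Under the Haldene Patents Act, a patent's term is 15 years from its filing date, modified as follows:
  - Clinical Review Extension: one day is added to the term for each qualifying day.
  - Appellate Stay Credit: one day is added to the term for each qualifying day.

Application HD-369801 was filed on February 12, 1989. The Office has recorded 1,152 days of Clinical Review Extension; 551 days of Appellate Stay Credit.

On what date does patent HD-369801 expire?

October 11, 2008

Base term: filing date + 15 years → 12 February 2004.
Clinical Review Extension: +1152 days → 9 April 2007.
Appellate Stay Credit: +551 days → 11 October 2008.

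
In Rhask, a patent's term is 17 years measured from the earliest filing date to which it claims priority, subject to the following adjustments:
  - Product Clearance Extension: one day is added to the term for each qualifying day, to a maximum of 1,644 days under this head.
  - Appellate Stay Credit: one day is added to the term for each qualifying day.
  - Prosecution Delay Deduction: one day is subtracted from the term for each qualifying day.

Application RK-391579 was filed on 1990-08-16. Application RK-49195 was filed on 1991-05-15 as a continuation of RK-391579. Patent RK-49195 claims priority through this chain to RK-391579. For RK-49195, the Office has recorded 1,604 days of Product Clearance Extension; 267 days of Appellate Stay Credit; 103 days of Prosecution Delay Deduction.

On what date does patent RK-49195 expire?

Earliest priority filing: 16 August 1990.
Base term: 16 August 1990 + 17 years → 16 August 2007.
Product Clearance Extension: 1604 days (within the 1644-day cap) → +1604 days → 6 January 2012.
Appellate Stay Credit: +267 days → 29 September 2012.
Prosecution Delay Deduction: −103 days → 18 June 2012.

2012-06-18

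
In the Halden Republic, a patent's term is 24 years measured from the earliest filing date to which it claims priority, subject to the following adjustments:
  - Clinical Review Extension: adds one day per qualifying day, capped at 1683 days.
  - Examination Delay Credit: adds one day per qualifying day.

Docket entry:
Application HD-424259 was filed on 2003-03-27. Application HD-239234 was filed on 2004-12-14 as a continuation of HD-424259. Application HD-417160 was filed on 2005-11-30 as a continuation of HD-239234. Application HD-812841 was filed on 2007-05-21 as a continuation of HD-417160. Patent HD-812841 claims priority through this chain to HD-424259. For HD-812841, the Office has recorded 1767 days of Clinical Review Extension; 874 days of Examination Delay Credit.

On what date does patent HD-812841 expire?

Earliest priority filing: 27 March 2003.
Base term: 27 March 2003 + 24 years → 27 March 2027.
Clinical Review Extension: 1767 days claimed exceeds the 1683-day cap, so +1683 days → 4 November 2031.
Examination Delay Credit: +874 days → 27 March 2034.

March 27, 2034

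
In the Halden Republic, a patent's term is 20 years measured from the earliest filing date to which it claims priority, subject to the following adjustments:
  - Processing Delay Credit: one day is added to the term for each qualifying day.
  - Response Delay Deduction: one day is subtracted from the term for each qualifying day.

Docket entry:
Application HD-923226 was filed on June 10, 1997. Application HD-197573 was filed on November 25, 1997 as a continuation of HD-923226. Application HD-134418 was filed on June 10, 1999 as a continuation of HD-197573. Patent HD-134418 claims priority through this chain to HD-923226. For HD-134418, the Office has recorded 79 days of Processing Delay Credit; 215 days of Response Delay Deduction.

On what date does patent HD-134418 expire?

January 25, 2017

Earliest priority filing: 10 June 1997.
Base term: 10 June 1997 + 20 years → 10 June 2017.
Processing Delay Credit: +79 days → 28 August 2017.
Response Delay Deduction: −215 days → 25 January 2017.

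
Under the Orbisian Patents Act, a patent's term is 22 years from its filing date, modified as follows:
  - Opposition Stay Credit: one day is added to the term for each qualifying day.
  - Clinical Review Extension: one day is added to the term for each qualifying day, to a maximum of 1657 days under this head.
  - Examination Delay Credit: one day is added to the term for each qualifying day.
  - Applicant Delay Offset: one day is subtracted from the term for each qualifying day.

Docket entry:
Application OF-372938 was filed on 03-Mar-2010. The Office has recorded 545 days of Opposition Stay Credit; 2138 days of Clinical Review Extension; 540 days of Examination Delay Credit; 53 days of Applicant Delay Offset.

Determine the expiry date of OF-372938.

2039-07-14

Base term: filing date + 22 years → 3 March 2032.
Opposition Stay Credit: +545 days → 30 August 2033.
Clinical Review Extension: 2138 days claimed exceeds the 1657-day cap, so +1657 days → 14 March 2038.
Examination Delay Credit: +540 days → 5 September 2039.
Applicant Delay Offset: −53 days → 14 July 2039.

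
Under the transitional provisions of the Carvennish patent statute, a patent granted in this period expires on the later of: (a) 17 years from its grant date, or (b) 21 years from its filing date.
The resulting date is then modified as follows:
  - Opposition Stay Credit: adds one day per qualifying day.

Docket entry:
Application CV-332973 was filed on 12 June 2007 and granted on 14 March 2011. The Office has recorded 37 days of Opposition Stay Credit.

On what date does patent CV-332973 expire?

July 19, 2028

(a) grant + 17 years → 14 March 2028.
(b) filing + 21 years → 12 June 2028.
Later of the two: 12 June 2028.
Opposition Stay Credit: +37 days → 19 July 2028.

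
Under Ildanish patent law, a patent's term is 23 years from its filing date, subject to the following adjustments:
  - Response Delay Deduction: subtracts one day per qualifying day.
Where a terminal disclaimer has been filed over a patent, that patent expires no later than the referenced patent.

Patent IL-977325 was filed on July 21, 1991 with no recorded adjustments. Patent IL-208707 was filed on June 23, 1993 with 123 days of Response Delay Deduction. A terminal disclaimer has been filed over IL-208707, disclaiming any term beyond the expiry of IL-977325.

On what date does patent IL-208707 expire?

July 21, 2014

Natural term of IL-208707:
  Base: filing + 23 years → 23 June 2016.
  Response Delay Deduction: −123 days → 21 February 2016.
Expiry of referenced patent IL-977325:
  Base: filing + 23 years → 21 July 2014.
Terminal disclaimer: IL-208707 expires on the earlier of 21 February 2016 and 21 July 2014.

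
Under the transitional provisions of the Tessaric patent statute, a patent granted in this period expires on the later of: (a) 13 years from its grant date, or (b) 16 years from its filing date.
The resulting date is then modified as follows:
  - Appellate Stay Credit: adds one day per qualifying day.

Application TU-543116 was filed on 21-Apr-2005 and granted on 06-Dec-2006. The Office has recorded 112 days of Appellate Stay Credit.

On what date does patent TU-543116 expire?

(a) grant + 13 years → 6 December 2019.
(b) filing + 16 years → 21 April 2021.
Later of the two: 21 April 2021.
Appellate Stay Credit: +112 days → 11 August 2021.

August 11, 2021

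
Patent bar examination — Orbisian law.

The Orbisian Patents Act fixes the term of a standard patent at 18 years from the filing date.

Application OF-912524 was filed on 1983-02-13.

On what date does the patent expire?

Filing date + 18 years → 13 February 2001.

2001-02-13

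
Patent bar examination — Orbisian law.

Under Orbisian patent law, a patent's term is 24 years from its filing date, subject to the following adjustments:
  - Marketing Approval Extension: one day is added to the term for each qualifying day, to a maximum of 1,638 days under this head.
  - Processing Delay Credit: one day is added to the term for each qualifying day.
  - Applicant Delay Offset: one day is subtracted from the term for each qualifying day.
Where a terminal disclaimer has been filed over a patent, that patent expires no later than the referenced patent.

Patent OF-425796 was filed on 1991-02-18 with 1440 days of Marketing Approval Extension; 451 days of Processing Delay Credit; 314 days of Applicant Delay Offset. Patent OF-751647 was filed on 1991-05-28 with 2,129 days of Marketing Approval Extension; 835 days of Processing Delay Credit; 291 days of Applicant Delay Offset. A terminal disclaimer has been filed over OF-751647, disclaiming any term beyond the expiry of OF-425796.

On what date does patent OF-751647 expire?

Natural term of OF-751647:
  Base: filing + 24 years → 28 May 2015.
  Marketing Approval Extension: 2129 days claimed exceeds the 1638-day cap, so +1638 days → 21 November 2019.
  Processing Delay Credit: +835 days → 5 March 2022.
  Applicant Delay Offset: −291 days → 18 May 2021.
Expiry of referenced patent OF-425796:
  Base: filing + 24 years → 18 February 2015.
  Marketing Approval Extension: 1440 days (within the 1638-day cap) → +1440 days → 28 January 2019.
  Processing Delay Credit: +451 days → 23 April 2020.
  Applicant Delay Offset: −314 days → 14 June 2019.
Terminal disclaimer: OF-751647 expires on the earlier of 18 May 2021 and 14 June 2019.

June 14, 2019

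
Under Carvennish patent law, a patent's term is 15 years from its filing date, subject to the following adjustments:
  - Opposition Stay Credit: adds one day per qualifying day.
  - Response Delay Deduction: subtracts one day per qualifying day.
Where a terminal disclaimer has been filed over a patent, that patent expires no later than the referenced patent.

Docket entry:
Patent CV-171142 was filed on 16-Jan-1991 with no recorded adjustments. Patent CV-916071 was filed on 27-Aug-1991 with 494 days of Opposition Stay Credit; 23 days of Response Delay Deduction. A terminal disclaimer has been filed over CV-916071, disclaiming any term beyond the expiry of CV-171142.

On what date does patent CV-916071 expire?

Natural term of CV-916071:
  Base: filing + 15 years → 27 August 2006.
  Opposition Stay Credit: +494 days → 3 January 2008.
  Response Delay Deduction: −23 days → 11 December 2007.
Expiry of referenced patent CV-171142:
  Base: filing + 15 years → 16 January 2006.
Terminal disclaimer: CV-916071 expires on the earlier of 11 December 2007 and 16 January 2006.

January 16, 2006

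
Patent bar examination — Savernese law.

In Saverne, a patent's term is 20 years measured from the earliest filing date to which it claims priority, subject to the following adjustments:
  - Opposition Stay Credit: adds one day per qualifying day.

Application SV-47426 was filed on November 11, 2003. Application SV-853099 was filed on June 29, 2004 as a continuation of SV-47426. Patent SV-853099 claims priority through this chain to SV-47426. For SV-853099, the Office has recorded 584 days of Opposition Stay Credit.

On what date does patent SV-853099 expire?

2025-06-17

Earliest priority filing: 11 November 2003.
Base term: 11 November 2003 + 20 years → 11 November 2023.
Opposition Stay Credit: +584 days → 17 June 2025.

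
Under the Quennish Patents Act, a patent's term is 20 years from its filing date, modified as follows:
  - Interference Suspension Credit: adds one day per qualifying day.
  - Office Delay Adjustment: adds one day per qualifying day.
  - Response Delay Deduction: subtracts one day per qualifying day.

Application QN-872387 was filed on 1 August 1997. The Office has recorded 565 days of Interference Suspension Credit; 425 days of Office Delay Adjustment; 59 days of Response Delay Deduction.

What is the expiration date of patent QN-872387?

Base term: filing date + 20 years → 1 August 2017.
Interference Suspension Credit: +565 days → 17 February 2019.
Office Delay Adjustment: +425 days → 17 April 2020.
Response Delay Deduction: −59 days → 18 February 2020.

2020-02-18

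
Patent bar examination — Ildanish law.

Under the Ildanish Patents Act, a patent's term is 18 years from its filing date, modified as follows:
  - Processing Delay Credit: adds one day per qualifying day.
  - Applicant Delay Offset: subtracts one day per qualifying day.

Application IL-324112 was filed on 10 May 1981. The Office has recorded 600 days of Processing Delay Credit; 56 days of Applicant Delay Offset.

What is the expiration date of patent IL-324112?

Base term: filing date + 18 years → 10 May 1999.
Processing Delay Credit: +600 days → 30 December 2000.
Applicant Delay Offset: −56 days → 4 November 2000.

2000-11-04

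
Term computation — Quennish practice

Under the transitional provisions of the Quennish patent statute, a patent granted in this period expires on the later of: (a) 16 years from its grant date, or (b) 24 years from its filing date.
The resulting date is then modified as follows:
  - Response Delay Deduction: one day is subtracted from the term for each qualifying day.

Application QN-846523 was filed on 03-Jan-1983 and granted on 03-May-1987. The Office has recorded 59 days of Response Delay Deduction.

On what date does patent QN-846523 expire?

November 5, 2006

(a) grant + 16 years → 3 May 2003.
(b) filing + 24 years → 3 January 2007.
Later of the two: 3 January 2007.
Response Delay Deduction: −59 days → 5 November 2006.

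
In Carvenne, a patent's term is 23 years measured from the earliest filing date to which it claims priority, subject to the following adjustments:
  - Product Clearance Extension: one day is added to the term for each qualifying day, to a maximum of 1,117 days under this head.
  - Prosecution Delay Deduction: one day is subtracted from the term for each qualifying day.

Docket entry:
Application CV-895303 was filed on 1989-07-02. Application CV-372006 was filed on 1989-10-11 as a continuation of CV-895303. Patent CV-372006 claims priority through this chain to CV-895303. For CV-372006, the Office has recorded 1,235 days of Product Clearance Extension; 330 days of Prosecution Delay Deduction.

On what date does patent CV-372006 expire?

August 28, 2014

Earliest priority filing: 2 July 1989.
Base term: 2 July 1989 + 23 years → 2 July 2012.
Product Clearance Extension: 1235 days claimed exceeds the 1117-day cap, so +1117 days → 24 July 2015.
Prosecution Delay Deduction: −330 days → 28 August 2014.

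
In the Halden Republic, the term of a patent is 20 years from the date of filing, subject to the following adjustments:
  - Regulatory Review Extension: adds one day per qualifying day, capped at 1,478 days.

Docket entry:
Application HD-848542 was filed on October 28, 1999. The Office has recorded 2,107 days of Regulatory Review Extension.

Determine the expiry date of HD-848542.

2023-11-14

Base term: filing date + 20 years → 28 October 2019.
Regulatory Review Extension: 2107 days claimed exceeds the 1478-day cap, so +1478 days → 14 November 2023.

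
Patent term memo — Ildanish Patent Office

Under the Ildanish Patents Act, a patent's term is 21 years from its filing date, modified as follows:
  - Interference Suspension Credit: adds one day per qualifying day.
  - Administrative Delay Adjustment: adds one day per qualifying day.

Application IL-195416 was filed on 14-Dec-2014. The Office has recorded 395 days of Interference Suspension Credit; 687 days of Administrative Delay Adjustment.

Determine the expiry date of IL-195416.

November 30, 2038

Base term: filing date + 21 years → 14 December 2035.
Interference Suspension Credit: +395 days → 12 January 2037.
Administrative Delay Adjustment: +687 days → 30 November 2038.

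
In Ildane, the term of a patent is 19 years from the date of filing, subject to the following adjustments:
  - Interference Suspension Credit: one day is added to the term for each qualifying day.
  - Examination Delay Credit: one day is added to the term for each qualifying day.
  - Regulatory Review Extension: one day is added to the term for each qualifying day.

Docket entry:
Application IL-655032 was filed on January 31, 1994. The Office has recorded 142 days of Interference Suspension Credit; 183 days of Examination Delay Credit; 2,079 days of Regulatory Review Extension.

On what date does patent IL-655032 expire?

2019-09-01

Base term: filing date + 19 years → 31 January 2013.
Interference Suspension Credit: +142 days → 22 June 2013.
Examination Delay Credit: +183 days → 22 December 2013.
Regulatory Review Extension: +2079 days → 1 September 2019.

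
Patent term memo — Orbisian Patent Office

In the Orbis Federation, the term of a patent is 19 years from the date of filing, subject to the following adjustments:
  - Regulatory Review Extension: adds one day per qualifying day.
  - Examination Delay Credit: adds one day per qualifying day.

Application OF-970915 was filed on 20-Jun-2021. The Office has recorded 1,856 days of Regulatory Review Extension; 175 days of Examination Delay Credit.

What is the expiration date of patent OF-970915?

January 11, 2046

Base term: filing date + 19 years → 20 June 2040.
Regulatory Review Extension: +1856 days → 20 July 2045.
Examination Delay Credit: +175 days → 11 January 2046.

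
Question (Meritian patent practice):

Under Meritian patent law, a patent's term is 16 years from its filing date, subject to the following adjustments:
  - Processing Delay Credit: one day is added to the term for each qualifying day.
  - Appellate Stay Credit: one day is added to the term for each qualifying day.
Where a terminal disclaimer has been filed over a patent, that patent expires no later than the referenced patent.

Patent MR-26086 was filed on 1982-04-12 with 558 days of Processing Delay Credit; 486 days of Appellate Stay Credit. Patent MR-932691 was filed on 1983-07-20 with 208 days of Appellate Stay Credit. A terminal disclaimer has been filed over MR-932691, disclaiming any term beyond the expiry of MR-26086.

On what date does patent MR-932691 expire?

Natural term of MR-932691:
  Base: filing + 16 years → 20 July 1999.
  Appellate Stay Credit: +208 days → 13 February 2000.
Expiry of referenced patent MR-26086:
  Base: filing + 16 years → 12 April 1998.
  Processing Delay Credit: +558 days → 22 October 1999.
  Appellate Stay Credit: +486 days → 19 February 2001.
Terminal disclaimer: MR-932691 expires on the earlier of 13 February 2000 and 19 February 2001.

2000-02-13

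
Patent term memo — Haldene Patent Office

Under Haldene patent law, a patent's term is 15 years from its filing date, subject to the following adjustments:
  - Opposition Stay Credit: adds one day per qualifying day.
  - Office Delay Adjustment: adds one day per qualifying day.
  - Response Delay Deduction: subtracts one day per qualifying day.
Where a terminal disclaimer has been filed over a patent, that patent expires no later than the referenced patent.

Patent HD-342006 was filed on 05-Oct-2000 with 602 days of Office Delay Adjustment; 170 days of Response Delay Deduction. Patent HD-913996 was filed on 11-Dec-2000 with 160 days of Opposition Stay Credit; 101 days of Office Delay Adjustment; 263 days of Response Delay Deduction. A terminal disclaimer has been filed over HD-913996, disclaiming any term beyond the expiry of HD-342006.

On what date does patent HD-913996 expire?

December 9, 2015

Natural term of HD-913996:
  Base: filing + 15 years → 11 December 2015.
  Opposition Stay Credit: +160 days → 19 May 2016.
  Office Delay Adjustment: +101 days → 28 August 2016.
  Response Delay Deduction: −263 days → 9 December 2015.
Expiry of referenced patent HD-342006:
  Base: filing + 15 years → 5 October 2015.
  Office Delay Adjustment: +602 days → 29 May 2017.
  Response Delay Deduction: −170 days → 10 December 2016.
Terminal disclaimer: HD-913996 expires on the earlier of 9 December 2015 and 10 December 2016.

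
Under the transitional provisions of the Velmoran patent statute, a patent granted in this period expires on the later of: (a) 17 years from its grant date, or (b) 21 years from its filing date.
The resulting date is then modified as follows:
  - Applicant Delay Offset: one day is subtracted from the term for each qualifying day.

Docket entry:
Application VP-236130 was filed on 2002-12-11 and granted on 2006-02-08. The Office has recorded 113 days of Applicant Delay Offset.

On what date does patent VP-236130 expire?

2023-08-20

(a) grant + 17 years → 8 February 2023.
(b) filing + 21 years → 11 December 2023.
Later of the two: 11 December 2023.
Applicant Delay Offset: −113 days → 20 August 2023.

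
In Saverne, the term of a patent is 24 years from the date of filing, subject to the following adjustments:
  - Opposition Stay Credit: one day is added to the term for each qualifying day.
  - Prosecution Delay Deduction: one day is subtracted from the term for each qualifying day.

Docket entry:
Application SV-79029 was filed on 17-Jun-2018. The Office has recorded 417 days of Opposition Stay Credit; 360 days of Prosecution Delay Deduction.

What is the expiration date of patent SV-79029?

August 13, 2042

Base term: filing date + 24 years → 17 June 2042.
Opposition Stay Credit: +417 days → 8 August 2043.
Prosecution Delay Deduction: −360 days → 13 August 2042.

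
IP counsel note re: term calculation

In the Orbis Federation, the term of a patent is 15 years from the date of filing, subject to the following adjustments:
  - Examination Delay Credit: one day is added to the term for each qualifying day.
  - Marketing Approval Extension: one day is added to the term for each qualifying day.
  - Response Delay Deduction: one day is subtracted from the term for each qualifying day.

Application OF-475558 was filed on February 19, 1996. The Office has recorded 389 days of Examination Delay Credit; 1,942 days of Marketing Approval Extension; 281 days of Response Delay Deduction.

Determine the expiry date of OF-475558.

2016-09-30

Base term: filing date + 15 years → 19 February 2011.
Examination Delay Credit: +389 days → 14 March 2012.
Marketing Approval Extension: +1942 days → 8 July 2017.
Response Delay Deduction: −281 days → 30 September 2016.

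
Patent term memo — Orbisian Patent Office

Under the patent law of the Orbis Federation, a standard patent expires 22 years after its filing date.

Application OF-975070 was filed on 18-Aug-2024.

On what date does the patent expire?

2046-08-18

Filing date + 22 years → 18 August 2046.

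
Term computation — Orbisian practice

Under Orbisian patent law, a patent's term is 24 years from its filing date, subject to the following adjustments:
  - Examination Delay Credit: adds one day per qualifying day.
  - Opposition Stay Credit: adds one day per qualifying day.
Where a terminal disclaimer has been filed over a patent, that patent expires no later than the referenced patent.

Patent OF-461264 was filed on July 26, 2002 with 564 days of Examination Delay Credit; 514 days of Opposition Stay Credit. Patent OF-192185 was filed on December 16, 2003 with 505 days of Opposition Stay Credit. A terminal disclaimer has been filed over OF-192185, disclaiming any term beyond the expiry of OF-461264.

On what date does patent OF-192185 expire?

May 4, 2029

Natural term of OF-192185:
  Base: filing + 24 years → 16 December 2027.
  Opposition Stay Credit: +505 days → 4 May 2029.
Expiry of referenced patent OF-461264:
  Base: filing + 24 years → 26 July 2026.
  Examination Delay Credit: +564 days → 10 February 2028.
  Opposition Stay Credit: +514 days → 8 July 2029.
Terminal disclaimer: OF-192185 expires on the earlier of 4 May 2029 and 8 July 2029.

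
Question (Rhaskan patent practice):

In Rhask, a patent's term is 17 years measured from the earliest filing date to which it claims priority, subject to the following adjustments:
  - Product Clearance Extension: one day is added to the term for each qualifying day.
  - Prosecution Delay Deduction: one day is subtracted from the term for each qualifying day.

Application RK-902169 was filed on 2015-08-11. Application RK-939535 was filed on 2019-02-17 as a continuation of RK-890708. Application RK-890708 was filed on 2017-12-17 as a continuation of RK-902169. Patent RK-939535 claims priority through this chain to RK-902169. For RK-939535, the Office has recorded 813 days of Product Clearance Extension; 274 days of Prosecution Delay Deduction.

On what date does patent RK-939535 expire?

February 1, 2034

Earliest priority filing: 11 August 2015.
Base term: 11 August 2015 + 17 years → 11 August 2032.
Product Clearance Extension: +813 days → 2 November 2034.
Prosecution Delay Deduction: −274 days → 1 February 2034.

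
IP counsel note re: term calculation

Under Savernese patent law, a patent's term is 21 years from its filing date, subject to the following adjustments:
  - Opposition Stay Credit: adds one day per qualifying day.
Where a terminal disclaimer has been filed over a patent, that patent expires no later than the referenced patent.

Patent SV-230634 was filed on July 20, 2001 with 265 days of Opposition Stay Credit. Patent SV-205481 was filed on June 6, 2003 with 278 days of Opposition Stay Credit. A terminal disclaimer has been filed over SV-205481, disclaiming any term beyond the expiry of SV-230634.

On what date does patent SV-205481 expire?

April 11, 2023

Natural term of SV-205481:
  Base: filing + 21 years → 6 June 2024.
  Opposition Stay Credit: +278 days → 11 March 2025.
Expiry of referenced patent SV-230634:
  Base: filing + 21 years → 20 July 2022.
  Opposition Stay Credit: +265 days → 11 April 2023.
Terminal disclaimer: SV-205481 expires on the earlier of 11 March 2025 and 11 April 2023.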